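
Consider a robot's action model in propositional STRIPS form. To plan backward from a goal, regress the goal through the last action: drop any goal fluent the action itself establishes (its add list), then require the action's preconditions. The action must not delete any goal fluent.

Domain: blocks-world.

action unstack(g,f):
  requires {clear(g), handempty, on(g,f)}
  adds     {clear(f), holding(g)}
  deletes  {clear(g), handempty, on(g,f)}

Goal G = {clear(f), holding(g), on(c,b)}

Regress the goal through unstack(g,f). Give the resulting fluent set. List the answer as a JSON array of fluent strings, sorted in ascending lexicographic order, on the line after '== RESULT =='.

Regress:
  G ∩ del = {}  (empty — regression defined)
  G \ add = {clear(f), holding(g), on(c,b)} \ {clear(f), holding(g)} = {on(c,b)}
  ∪ pre   = {on(c,b)} ∪ {clear(g), handempty, on(g,f)}
          = {clear(g), handempty, on(c,b), on(g,f)}

== RESULT ==
["clear(g)", "handempty", "on(c,b)", "on(g,f)"]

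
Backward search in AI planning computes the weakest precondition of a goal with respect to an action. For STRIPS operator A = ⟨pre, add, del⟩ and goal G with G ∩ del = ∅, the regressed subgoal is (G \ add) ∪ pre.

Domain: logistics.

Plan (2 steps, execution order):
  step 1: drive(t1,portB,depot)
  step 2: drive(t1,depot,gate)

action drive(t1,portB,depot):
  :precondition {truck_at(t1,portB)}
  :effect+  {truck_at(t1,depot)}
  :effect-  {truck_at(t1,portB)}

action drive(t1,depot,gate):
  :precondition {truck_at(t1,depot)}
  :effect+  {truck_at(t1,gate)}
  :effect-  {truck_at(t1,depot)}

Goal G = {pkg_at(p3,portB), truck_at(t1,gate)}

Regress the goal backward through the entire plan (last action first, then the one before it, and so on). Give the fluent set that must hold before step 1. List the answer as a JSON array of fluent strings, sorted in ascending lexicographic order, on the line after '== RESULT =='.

Work backward from the goal:
  through step 2 (drive(t1,depot,gate)): drop {truck_at(t1,gate)}, keep {pkg_at(p3,portB)}, require {truck_at(t1,depot)}
    → {pkg_at(p3,portB), truck_at(t1,depot)}
  through step 1 (drive(t1,portB,depot)): drop {truck_at(t1,depot)}, keep {pkg_at(p3,portB)}, require {truck_at(t1,portB)}
    → {pkg_at(p3,portB), truck_at(t1,portB)}

== RESULT ==
["pkg_at(p3,portB)", "truck_at(t1,portB)"]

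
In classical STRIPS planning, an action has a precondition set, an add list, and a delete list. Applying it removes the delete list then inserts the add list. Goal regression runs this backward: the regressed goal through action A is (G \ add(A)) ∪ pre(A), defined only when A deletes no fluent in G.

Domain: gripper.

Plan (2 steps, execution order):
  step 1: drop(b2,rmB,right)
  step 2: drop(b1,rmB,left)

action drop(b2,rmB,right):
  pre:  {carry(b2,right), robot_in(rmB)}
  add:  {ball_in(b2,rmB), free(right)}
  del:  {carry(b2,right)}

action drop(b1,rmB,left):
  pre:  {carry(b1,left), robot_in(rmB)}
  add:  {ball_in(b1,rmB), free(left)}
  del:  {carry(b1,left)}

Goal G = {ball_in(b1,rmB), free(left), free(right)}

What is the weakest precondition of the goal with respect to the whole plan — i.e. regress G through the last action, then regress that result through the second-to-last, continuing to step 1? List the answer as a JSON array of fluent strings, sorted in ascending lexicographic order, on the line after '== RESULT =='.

Regress step by step:
  through step 2 (drop(b1,rmB,left)): drop {ball_in(b1,rmB), free(left)}, keep {free(right)}, require {carry(b1,left), robot_in(rmB)}
    → {carry(b1,left), free(right), robot_in(rmB)}
  through step 1 (drop(b2,rmB,right)): drop {free(right)}, keep {carry(b1,left), robot_in(rmB)}, require {carry(b2,right), robot_in(rmB)}
    → {carry(b1,left), carry(b2,right), robot_in(rmB)}

== RESULT ==
["carry(b1,left)", "carry(b2,right)", "robot_in(rmB)"]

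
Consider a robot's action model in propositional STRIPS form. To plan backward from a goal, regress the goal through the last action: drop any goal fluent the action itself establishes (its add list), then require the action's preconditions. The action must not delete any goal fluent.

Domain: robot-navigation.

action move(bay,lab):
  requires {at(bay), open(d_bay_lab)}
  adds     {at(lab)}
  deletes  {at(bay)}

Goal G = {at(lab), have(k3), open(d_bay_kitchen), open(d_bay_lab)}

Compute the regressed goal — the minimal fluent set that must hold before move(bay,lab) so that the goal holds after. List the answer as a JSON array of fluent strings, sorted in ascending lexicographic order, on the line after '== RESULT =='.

Regress:
  G ∩ del = {}  (empty — regression defined)
  G \ add = {at(lab), have(k3), open(d_bay_kitchen), open(d_bay_lab)} \ {at(lab)} = {have(k3), open(d_bay_kitchen), open(d_bay_lab)}
  ∪ pre   = {have(k3), open(d_bay_kitchen), open(d_bay_lab)} ∪ {at(bay), open(d_bay_lab)}
          = {at(bay), have(k3), open(d_bay_kitchen), open(d_bay_lab)}

== RESULT ==
["at(bay)", "have(k3)", "open(d_bay_kitchen)", "open(d_bay_lab)"]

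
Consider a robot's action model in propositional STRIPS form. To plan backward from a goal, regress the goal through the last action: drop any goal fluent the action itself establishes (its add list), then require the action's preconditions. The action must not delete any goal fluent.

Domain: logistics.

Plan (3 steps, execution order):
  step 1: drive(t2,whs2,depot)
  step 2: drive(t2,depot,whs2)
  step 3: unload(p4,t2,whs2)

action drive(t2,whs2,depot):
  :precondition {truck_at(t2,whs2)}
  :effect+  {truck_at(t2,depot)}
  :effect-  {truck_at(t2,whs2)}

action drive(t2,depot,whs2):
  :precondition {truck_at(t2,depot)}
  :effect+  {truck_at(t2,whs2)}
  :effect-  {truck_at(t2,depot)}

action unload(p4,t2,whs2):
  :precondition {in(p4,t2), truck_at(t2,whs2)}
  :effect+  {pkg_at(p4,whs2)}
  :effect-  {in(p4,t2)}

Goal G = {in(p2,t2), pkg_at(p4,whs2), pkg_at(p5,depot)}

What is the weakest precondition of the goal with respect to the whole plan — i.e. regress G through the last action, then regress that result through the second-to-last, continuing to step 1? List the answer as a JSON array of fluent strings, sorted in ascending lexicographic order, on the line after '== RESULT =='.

Work backward from the goal:
  through step 3 (unload(p4,t2,whs2)): drop {pkg_at(p4,whs2)}, keep {in(p2,t2), pkg_at(p5,depot)}, require {in(p4,t2), truck_at(t2,whs2)}
    → {in(p2,t2), in(p4,t2), pkg_at(p5,depot), truck_at(t2,whs2)}
  through step 2 (drive(t2,depot,whs2)): drop {truck_at(t2,whs2)}, keep {in(p2,t2), in(p4,t2), pkg_at(p5,depot)}, require {truck_at(t2,depot)}
    → {in(p2,t2), in(p4,t2), pkg_at(p5,depot), truck_at(t2,depot)}
  through step 1 (drive(t2,whs2,depot)): drop {truck_at(t2,depot)}, keep {in(p2,t2), in(p4,t2), pkg_at(p5,depot)}, require {truck_at(t2,whs2)}
    → {in(p2,t2), in(p4,t2), pkg_at(p5,depot), truck_at(t2,whs2)}

== RESULT ==
["in(p2,t2)", "in(p4,t2)", "pkg_at(p5,depot)", "truck_at(t2,whs2)"]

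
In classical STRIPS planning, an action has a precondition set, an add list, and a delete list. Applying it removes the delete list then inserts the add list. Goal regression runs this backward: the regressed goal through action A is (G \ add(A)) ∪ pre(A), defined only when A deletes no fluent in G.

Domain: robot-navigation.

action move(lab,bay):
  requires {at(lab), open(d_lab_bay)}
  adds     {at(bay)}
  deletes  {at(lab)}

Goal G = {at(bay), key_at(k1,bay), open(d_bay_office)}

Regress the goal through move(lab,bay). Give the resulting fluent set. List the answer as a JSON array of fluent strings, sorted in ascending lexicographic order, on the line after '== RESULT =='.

Regress:
  G ∩ del = {}  (empty — regression defined)
  G \ add = {at(bay), key_at(k1,bay), open(d_bay_office)} \ {at(bay)} = {key_at(k1,bay), open(d_bay_office)}
  ∪ pre   = {key_at(k1,bay), open(d_bay_office)} ∪ {at(lab), open(d_lab_bay)}
          = {at(lab), key_at(k1,bay), open(d_bay_office), open(d_lab_bay)}

== RESULT ==
["at(lab)", "key_at(k1,bay)", "open(d_bay_office)", "open(d_lab_bay)"]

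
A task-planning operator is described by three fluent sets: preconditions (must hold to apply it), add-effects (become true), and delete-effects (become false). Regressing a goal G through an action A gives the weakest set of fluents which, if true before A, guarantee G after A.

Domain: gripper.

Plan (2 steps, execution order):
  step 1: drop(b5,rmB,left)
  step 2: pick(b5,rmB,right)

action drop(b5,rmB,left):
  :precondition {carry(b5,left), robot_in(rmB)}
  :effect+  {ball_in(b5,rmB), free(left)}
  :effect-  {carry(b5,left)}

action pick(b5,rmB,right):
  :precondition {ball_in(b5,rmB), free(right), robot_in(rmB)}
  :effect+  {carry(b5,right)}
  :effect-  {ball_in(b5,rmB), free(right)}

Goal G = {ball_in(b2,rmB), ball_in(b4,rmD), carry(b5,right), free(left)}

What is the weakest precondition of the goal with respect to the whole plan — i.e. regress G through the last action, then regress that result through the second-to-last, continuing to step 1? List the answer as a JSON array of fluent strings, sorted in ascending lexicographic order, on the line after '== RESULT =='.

Regress step by step:
  through step 2 (pick(b5,rmB,right)): drop {carry(b5,right)}, keep {ball_in(b2,rmB), ball_in(b4,rmD), free(left)}, require {ball_in(b5,rmB), free(right), robot_in(rmB)}
    → {ball_in(b2,rmB), ball_in(b4,rmD), ball_in(b5,rmB), free(left), free(right), robot_in(rmB)}
  through step 1 (drop(b5,rmB,left)): drop {ball_in(b5,rmB), free(left)}, keep {ball_in(b2,rmB), ball_in(b4,rmD), free(right), robot_in(rmB)}, require {carry(b5,left), robot_in(rmB)}
    → {ball_in(b2,rmB), ball_in(b4,rmD), carry(b5,left), free(right), robot_in(rmB)}

== RESULT ==
["ball_in(b2,rmB)", "ball_in(b4,rmD)", "carry(b5,left)", "free(right)", "robot_in(rmB)"]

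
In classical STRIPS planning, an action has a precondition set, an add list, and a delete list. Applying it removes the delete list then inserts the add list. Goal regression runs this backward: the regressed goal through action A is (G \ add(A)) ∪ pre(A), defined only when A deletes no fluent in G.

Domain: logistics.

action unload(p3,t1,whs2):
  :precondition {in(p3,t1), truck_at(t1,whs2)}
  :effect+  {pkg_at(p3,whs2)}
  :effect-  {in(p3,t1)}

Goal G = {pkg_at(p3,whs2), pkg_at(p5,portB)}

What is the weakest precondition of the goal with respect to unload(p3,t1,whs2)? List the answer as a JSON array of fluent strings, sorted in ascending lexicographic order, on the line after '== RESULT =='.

Compute (G \ add) ∪ pre:
  G ∩ del = {}  (empty — regression defined)
  G \ add = {pkg_at(p3,whs2), pkg_at(p5,portB)} \ {pkg_at(p3,whs2)} = {pkg_at(p5,portB)}
  ∪ pre   = {pkg_at(p5,portB)} ∪ {in(p3,t1), truck_at(t1,whs2)}
          = {in(p3,t1), pkg_at(p5,portB), truck_at(t1,whs2)}

== RESULT ==
["in(p3,t1)", "pkg_at(p5,portB)", "truck_at(t1,whs2)"]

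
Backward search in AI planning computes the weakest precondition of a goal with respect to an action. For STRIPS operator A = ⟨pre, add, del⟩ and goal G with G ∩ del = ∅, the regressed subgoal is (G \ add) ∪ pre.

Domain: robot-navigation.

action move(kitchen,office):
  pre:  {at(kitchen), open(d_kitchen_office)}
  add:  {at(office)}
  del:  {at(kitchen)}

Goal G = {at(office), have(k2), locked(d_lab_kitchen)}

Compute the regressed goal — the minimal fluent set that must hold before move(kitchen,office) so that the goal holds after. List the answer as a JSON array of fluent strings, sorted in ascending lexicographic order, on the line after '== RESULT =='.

Compute (G \ add) ∪ pre:
  G ∩ del = {}  (empty — regression defined)
  G \ add = {at(office), have(k2), locked(d_lab_kitchen)} \ {at(office)} = {have(k2), locked(d_lab_kitchen)}
  ∪ pre   = {have(k2), locked(d_lab_kitchen)} ∪ {at(kitchen), open(d_kitchen_office)}
          = {at(kitchen), have(k2), locked(d_lab_kitchen), open(d_kitchen_office)}

== RESULT ==
["at(kitchen)", "have(k2)", "locked(d_lab_kitchen)", "open(d_kitchen_office)"]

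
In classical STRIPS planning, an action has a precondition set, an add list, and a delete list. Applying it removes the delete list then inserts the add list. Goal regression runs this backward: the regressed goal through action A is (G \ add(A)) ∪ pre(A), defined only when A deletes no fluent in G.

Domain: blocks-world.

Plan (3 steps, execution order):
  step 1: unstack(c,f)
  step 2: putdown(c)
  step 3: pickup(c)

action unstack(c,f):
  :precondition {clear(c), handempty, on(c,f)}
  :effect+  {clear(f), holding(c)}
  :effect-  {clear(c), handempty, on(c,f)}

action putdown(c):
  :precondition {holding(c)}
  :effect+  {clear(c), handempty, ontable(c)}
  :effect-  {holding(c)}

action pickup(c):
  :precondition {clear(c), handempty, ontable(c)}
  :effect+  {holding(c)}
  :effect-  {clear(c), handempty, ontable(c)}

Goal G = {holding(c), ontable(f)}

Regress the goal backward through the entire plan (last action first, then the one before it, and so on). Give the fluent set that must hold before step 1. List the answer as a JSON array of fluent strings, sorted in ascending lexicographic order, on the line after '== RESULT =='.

Regress step by step:
  through step 3 (pickup(c)): drop {holding(c)}, keep {ontable(f)}, require {clear(c), handempty, ontable(c)}
    → {clear(c), handempty, ontable(c), ontable(f)}
  through step 2 (putdown(c)): drop {clear(c), handempty, ontable(c)}, keep {ontable(f)}, require {holding(c)}
    → {holding(c), ontable(f)}
  through step 1 (unstack(c,f)): drop {holding(c)}, keep {ontable(f)}, require {clear(c), handempty, on(c,f)}
    → {clear(c), handempty, on(c,f), ontable(f)}

== RESULT ==
["clear(c)", "handempty", "on(c,f)", "ontable(f)"]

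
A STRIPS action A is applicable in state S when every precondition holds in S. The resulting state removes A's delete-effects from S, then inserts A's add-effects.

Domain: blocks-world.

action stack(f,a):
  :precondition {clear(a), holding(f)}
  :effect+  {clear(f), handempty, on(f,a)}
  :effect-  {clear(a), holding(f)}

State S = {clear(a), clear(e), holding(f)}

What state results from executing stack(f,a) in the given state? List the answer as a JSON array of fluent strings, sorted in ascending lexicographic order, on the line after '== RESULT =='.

Compute (S \ del) ∪ add:
  pre ⊆ S: {clear(a), holding(f)} ⊆ S  — applicable
  S \ del = {clear(e)}
  ∪ add   = {clear(e), clear(f), handempty, on(f,a)}

== RESULT ==
["clear(e)", "clear(f)", "handempty", "on(f,a)"]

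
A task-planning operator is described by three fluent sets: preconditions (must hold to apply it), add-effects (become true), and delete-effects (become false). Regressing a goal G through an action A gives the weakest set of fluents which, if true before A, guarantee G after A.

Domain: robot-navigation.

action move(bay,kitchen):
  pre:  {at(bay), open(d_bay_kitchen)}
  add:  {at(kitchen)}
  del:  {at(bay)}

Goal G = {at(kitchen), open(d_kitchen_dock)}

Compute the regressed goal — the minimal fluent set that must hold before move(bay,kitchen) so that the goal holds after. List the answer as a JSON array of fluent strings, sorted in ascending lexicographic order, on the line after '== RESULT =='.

Compute (G \ add) ∪ pre:
  G ∩ del = {}  (empty — regression defined)
  G \ add = {at(kitchen), open(d_kitchen_dock)} \ {at(kitchen)} = {open(d_kitchen_dock)}
  ∪ pre   = {open(d_kitchen_dock)} ∪ {at(bay), open(d_bay_kitchen)}
          = {at(bay), open(d_bay_kitchen), open(d_kitchen_dock)}

== RESULT ==
["at(bay)", "open(d_bay_kitchen)", "open(d_kitchen_dock)"]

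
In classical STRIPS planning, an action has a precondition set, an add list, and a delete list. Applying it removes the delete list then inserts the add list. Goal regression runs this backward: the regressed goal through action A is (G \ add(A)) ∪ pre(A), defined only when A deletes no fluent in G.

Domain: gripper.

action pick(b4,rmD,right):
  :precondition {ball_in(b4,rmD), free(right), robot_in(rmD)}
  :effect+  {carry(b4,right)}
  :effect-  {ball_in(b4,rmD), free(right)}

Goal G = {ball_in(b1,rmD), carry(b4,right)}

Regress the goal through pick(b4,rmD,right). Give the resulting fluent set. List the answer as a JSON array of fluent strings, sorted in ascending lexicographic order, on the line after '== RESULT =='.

Regress:
  G ∩ del = {}  (empty — regression defined)
  G \ add = {ball_in(b1,rmD), carry(b4,right)} \ {carry(b4,right)} = {ball_in(b1,rmD)}
  ∪ pre   = {ball_in(b1,rmD)} ∪ {ball_in(b4,rmD), free(right), robot_in(rmD)}
          = {ball_in(b1,rmD), ball_in(b4,rmD), free(right), robot_in(rmD)}

== RESULT ==
["ball_in(b1,rmD)", "ball_in(b4,rmD)", "free(right)", "robot_in(rmD)"]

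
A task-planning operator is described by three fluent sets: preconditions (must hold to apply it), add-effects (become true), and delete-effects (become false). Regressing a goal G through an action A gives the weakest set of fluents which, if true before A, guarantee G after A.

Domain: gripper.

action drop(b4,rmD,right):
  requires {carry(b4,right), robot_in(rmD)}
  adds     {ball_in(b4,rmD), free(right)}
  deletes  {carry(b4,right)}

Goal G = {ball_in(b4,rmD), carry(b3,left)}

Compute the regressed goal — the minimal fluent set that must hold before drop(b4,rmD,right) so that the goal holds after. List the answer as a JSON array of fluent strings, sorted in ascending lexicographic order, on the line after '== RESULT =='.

Regress:
  G ∩ del = {}  (empty — regression defined)
  G \ add = {ball_in(b4,rmD), carry(b3,left)} \ {ball_in(b4,rmD), free(right)} = {carry(b3,left)}
  ∪ pre   = {carry(b3,left)} ∪ {carry(b4,right), robot_in(rmD)}
          = {carry(b3,left), carry(b4,right), robot_in(rmD)}

== RESULT ==
["carry(b3,left)", "carry(b4,right)", "robot_in(rmD)"]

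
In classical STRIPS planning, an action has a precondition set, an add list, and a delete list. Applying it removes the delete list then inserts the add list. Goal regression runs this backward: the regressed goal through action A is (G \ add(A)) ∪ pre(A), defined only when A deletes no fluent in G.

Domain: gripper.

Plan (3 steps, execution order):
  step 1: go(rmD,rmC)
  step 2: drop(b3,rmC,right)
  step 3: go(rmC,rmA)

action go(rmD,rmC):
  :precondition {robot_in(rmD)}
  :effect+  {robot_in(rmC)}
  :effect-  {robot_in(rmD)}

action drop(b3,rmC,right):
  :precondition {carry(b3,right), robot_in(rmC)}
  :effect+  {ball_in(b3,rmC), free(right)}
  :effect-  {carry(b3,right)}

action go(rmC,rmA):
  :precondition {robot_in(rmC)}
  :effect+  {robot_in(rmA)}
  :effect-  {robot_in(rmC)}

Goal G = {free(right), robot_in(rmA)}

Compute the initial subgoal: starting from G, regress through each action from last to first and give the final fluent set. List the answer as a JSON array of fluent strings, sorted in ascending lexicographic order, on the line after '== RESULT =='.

Work backward from the goal:
  through step 3 (go(rmC,rmA)): drop {robot_in(rmA)}, keep {free(right)}, require {robot_in(rmC)}
    → {free(right), robot_in(rmC)}
  through step 2 (drop(b3,rmC,right)): drop {free(right)}, keep {robot_in(rmC)}, require {carry(b3,right), robot_in(rmC)}
    → {carry(b3,right), robot_in(rmC)}
  through step 1 (go(rmD,rmC)): drop {robot_in(rmC)}, keep {carry(b3,right)}, require {robot_in(rmD)}
    → {carry(b3,right), robot_in(rmD)}

== RESULT ==
["carry(b3,right)", "robot_in(rmD)"]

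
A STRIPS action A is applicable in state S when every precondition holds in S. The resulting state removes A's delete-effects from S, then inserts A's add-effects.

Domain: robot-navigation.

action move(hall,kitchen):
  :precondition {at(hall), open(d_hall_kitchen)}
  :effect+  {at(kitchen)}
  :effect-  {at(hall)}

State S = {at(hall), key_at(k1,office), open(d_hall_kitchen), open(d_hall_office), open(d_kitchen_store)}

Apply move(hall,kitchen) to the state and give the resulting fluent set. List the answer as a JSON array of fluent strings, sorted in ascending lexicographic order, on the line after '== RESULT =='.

Compute (S \ del) ∪ add:
  pre ⊆ S: {at(hall), open(d_hall_kitchen)} ⊆ S  — applicable
  S \ del = {key_at(k1,office), open(d_hall_kitchen), open(d_hall_office), open(d_kitchen_store)}
  ∪ add   = {at(kitchen), key_at(k1,office), open(d_hall_kitchen), open(d_hall_office), open(d_kitchen_store)}

== RESULT ==
["at(kitchen)", "key_at(k1,office)", "open(d_hall_kitchen)", "open(d_hall_office)", "open(d_kitchen_store)"]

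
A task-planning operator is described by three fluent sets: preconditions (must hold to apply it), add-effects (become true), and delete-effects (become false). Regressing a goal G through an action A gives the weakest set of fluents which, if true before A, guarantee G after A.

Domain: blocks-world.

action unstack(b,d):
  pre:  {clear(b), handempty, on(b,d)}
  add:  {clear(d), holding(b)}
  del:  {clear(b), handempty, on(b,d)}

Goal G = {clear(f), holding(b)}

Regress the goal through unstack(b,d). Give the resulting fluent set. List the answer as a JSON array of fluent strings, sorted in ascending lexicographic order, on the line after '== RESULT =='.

Regress:
  G ∩ del = {}  (empty — regression defined)
  G \ add = {clear(f), holding(b)} \ {clear(d), holding(b)} = {clear(f)}
  ∪ pre   = {clear(f)} ∪ {clear(b), handempty, on(b,d)}
          = {clear(b), clear(f), handempty, on(b,d)}

== RESULT ==
["clear(b)", "clear(f)", "handempty", "on(b,d)"]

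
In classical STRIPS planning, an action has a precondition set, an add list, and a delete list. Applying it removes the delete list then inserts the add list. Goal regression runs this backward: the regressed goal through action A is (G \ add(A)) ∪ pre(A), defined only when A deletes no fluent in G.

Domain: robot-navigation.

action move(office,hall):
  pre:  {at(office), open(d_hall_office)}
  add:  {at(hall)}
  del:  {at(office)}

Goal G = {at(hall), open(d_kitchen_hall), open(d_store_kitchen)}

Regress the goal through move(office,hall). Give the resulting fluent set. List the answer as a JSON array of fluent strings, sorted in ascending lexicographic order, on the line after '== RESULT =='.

Regress:
  G ∩ del = {}  (empty — regression defined)
  G \ add = {at(hall), open(d_kitchen_hall), open(d_store_kitchen)} \ {at(hall)} = {open(d_kitchen_hall), open(d_store_kitchen)}
  ∪ pre   = {open(d_kitchen_hall), open(d_store_kitchen)} ∪ {at(office), open(d_hall_office)}
          = {at(office), open(d_hall_office), open(d_kitchen_hall), open(d_store_kitchen)}

== RESULT ==
["at(office)", "open(d_hall_office)", "open(d_kitchen_hall)", "open(d_store_kitchen)"]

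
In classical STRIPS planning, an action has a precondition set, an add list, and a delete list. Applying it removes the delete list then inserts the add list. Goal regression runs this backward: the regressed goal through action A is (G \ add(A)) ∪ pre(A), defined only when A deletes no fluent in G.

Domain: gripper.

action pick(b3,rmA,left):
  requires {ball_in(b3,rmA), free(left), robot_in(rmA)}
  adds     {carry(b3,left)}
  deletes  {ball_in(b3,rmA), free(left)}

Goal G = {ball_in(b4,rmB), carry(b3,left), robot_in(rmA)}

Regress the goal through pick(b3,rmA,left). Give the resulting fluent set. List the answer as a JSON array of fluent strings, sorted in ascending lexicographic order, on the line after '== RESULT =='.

Compute (G \ add) ∪ pre:
  G ∩ del = {}  (empty — regression defined)
  G \ add = {ball_in(b4,rmB), carry(b3,left), robot_in(rmA)} \ {carry(b3,left)} = {ball_in(b4,rmB), robot_in(rmA)}
  ∪ pre   = {ball_in(b4,rmB), robot_in(rmA)} ∪ {ball_in(b3,rmA), free(left), robot_in(rmA)}
          = {ball_in(b3,rmA), ball_in(b4,rmB), free(left), robot_in(rmA)}

== RESULT ==
["ball_in(b3,rmA)", "ball_in(b4,rmB)", "free(left)", "robot_in(rmA)"]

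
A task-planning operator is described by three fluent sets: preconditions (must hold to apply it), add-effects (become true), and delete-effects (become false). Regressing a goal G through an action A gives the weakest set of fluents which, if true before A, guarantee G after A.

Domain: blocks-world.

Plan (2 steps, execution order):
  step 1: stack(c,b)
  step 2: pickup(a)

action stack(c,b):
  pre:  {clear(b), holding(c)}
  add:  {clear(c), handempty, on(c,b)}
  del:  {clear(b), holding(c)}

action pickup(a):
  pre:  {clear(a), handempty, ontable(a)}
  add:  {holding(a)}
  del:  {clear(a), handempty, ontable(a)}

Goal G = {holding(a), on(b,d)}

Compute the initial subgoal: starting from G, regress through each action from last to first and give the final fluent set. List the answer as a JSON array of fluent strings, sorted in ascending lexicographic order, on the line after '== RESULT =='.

Regress step by step:
  through step 2 (pickup(a)): drop {holding(a)}, keep {on(b,d)}, require {clear(a), handempty, ontable(a)}
    → {clear(a), handempty, on(b,d), ontable(a)}
  through step 1 (stack(c,b)): drop {handempty}, keep {clear(a), on(b,d), ontable(a)}, require {clear(b), holding(c)}
    → {clear(a), clear(b), holding(c), on(b,d), ontable(a)}

== RESULT ==
["clear(a)", "clear(b)", "holding(c)", "on(b,d)", "ontable(a)"]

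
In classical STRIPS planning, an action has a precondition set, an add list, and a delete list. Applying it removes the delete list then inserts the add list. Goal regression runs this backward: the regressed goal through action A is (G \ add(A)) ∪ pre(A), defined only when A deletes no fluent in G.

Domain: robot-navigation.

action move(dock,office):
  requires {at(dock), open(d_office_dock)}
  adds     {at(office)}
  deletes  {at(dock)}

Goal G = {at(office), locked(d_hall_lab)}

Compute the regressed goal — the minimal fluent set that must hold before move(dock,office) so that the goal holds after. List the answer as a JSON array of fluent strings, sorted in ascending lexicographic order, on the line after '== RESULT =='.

Compute (G \ add) ∪ pre:
  G ∩ del = {}  (empty — regression defined)
  G \ add = {at(office), locked(d_hall_lab)} \ {at(office)} = {locked(d_hall_lab)}
  ∪ pre   = {locked(d_hall_lab)} ∪ {at(dock), open(d_office_dock)}
          = {at(dock), locked(d_hall_lab), open(d_office_dock)}

== RESULT ==
["at(dock)", "locked(d_hall_lab)", "open(d_office_dock)"]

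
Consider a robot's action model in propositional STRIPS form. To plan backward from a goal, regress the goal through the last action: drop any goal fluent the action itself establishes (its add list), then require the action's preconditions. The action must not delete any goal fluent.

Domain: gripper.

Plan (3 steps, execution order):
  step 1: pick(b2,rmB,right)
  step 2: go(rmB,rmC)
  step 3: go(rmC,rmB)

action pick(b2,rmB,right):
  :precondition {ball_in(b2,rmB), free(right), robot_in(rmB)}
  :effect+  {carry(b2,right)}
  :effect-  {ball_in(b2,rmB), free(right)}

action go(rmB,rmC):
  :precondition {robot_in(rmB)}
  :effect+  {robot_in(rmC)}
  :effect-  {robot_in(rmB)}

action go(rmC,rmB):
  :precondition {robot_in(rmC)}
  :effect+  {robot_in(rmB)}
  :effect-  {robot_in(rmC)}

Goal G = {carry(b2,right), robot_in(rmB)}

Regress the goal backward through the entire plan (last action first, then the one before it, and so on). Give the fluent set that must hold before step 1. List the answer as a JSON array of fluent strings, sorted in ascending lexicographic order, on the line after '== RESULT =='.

Work backward from the goal:
  through step 3 (go(rmC,rmB)): drop {robot_in(rmB)}, keep {carry(b2,right)}, require {robot_in(rmC)}
    → {carry(b2,right), robot_in(rmC)}
  through step 2 (go(rmB,rmC)): drop {robot_in(rmC)}, keep {carry(b2,right)}, require {robot_in(rmB)}
    → {carry(b2,right), robot_in(rmB)}
  through step 1 (pick(b2,rmB,right)): drop {carry(b2,right)}, keep {robot_in(rmB)}, require {ball_in(b2,rmB), free(right), robot_in(rmB)}
    → {ball_in(b2,rmB), free(right), robot_in(rmB)}

== RESULT ==
["ball_in(b2,rmB)", "free(right)", "robot_in(rmB)"]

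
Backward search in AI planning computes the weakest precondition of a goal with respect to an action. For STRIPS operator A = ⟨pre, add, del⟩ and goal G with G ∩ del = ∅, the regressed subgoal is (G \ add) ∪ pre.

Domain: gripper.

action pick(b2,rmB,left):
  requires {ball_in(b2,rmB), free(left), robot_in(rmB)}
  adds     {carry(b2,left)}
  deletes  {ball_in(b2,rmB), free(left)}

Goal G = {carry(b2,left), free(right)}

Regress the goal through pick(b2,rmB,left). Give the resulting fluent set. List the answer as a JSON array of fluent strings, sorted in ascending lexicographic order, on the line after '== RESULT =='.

Compute (G \ add) ∪ pre:
  G ∩ del = {}  (empty — regression defined)
  G \ add = {carry(b2,left), free(right)} \ {carry(b2,left)} = {free(right)}
  ∪ pre   = {free(right)} ∪ {ball_in(b2,rmB), free(left), robot_in(rmB)}
          = {ball_in(b2,rmB), free(left), free(right), robot_in(rmB)}

== RESULT ==
["ball_in(b2,rmB)", "free(left)", "free(right)", "robot_in(rmB)"]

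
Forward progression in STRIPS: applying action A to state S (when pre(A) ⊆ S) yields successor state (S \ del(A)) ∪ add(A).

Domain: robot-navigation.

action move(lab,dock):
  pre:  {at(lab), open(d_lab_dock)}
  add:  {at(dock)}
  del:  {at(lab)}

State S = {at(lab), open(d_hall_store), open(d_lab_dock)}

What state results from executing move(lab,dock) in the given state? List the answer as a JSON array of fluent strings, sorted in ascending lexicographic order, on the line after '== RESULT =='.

Progress:
  pre ⊆ S: {at(lab), open(d_lab_dock)} ⊆ S  — applicable
  S \ del = {open(d_hall_store), open(d_lab_dock)}
  ∪ add   = {at(dock), open(d_hall_store), open(d_lab_dock)}

== RESULT ==
["at(dock)", "open(d_hall_store)", "open(d_lab_dock)"]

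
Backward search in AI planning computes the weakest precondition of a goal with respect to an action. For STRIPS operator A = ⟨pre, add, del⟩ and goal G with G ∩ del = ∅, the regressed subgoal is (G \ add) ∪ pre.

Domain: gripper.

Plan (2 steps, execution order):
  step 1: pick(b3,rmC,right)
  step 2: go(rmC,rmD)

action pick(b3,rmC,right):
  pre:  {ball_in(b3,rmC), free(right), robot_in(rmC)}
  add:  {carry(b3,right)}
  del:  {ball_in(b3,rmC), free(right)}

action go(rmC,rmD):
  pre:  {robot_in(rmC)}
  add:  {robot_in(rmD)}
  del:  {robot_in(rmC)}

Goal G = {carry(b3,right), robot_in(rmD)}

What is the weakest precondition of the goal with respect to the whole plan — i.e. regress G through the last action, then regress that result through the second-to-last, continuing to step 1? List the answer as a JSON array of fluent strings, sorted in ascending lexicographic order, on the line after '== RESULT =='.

Work backward from the goal:
  through step 2 (go(rmC,rmD)): drop {robot_in(rmD)}, keep {carry(b3,right)}, require {robot_in(rmC)}
    → {carry(b3,right), robot_in(rmC)}
  through step 1 (pick(b3,rmC,right)): drop {carry(b3,right)}, keep {robot_in(rmC)}, require {ball_in(b3,rmC), free(right), robot_in(rmC)}
    → {ball_in(b3,rmC), free(right), robot_in(rmC)}

== RESULT ==
["ball_in(b3,rmC)", "free(right)", "robot_in(rmC)"]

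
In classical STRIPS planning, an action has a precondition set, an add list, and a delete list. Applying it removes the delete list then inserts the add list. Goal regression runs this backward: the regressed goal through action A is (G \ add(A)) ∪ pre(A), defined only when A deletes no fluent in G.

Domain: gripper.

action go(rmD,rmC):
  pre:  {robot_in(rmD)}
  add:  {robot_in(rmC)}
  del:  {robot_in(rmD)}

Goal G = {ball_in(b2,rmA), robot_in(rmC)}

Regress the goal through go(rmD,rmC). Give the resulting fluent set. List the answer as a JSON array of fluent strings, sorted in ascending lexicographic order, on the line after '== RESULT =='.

Regress:
  G ∩ del = {}  (empty — regression defined)
  G \ add = {ball_in(b2,rmA), robot_in(rmC)} \ {robot_in(rmC)} = {ball_in(b2,rmA)}
  ∪ pre   = {ball_in(b2,rmA)} ∪ {robot_in(rmD)}
          = {ball_in(b2,rmA), robot_in(rmD)}

== RESULT ==
["ball_in(b2,rmA)", "robot_in(rmD)"]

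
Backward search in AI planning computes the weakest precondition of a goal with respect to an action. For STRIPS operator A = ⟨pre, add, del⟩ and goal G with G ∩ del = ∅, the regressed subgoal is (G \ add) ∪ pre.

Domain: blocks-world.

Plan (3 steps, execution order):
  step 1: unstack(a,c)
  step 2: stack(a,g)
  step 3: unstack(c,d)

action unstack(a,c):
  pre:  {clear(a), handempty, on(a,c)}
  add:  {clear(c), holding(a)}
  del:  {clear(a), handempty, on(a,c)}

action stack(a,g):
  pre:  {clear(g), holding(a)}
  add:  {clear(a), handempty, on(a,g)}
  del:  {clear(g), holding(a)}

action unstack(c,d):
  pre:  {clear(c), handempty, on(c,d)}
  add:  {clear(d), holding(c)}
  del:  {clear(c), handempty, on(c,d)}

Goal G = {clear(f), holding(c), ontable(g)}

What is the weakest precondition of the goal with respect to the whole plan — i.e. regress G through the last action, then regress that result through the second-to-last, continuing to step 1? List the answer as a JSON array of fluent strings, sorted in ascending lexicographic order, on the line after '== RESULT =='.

Regress step by step:
  through step 3 (unstack(c,d)): drop {holding(c)}, keep {clear(f), ontable(g)}, require {clear(c), handempty, on(c,d)}
    → {clear(c), clear(f), handempty, on(c,d), ontable(g)}
  through step 2 (stack(a,g)): drop {handempty}, keep {clear(c), clear(f), on(c,d), ontable(g)}, require {clear(g), holding(a)}
    → {clear(c), clear(f), clear(g), holding(a), on(c,d), ontable(g)}
  through step 1 (unstack(a,c)): drop {clear(c), holding(a)}, keep {clear(f), clear(g), on(c,d), ontable(g)}, require {clear(a), handempty, on(a,c)}
    → {clear(a), clear(f), clear(g), handempty, on(a,c), on(c,d), ontable(g)}

== RESULT ==
["clear(a)", "clear(f)", "clear(g)", "handempty", "on(a,c)", "on(c,d)", "ontable(g)"]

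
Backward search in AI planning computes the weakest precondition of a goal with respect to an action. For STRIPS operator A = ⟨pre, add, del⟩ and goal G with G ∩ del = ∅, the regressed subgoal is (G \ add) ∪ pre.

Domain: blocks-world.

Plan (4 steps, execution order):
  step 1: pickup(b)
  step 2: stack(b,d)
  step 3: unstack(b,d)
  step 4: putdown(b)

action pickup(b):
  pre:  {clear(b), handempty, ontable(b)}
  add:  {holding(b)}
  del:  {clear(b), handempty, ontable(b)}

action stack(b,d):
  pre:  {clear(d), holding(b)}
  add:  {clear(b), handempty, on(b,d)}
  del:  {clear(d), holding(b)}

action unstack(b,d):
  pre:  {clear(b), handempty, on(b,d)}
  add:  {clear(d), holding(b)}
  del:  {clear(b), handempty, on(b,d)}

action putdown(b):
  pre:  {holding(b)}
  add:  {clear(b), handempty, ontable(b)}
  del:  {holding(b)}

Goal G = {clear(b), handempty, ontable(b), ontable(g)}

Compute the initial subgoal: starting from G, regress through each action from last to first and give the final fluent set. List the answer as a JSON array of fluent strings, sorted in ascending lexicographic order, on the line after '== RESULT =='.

Work backward from the goal:
  through step 4 (putdown(b)): drop {clear(b), handempty, ontable(b)}, keep {ontable(g)}, require {holding(b)}
    → {holding(b), ontable(g)}
  through step 3 (unstack(b,d)): drop {holding(b)}, keep {ontable(g)}, require {clear(b), handempty, on(b,d)}
    → {clear(b), handempty, on(b,d), ontable(g)}
  through step 2 (stack(b,d)): drop {clear(b), handempty, on(b,d)}, keep {ontable(g)}, require {clear(d), holding(b)}
    → {clear(d), holding(b), ontable(g)}
  through step 1 (pickup(b)): drop {holding(b)}, keep {clear(d), ontable(g)}, require {clear(b), handempty, ontable(b)}
    → {clear(b), clear(d), handempty, ontable(b), ontable(g)}

== RESULT ==
["clear(b)", "clear(d)", "handempty", "ontable(b)", "ontable(g)"]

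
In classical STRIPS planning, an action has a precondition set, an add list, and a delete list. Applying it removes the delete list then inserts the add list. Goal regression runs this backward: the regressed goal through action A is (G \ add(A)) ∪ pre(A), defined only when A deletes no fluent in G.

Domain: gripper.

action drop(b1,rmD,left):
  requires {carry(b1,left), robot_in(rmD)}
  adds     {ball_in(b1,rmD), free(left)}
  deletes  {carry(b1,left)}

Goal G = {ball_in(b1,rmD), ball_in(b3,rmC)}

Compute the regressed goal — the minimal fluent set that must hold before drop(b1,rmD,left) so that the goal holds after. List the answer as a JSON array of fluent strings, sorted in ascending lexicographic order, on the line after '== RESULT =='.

Compute (G \ add) ∪ pre:
  G ∩ del = {}  (empty — regression defined)
  G \ add = {ball_in(b1,rmD), ball_in(b3,rmC)} \ {ball_in(b1,rmD), free(left)} = {ball_in(b3,rmC)}
  ∪ pre   = {ball_in(b3,rmC)} ∪ {carry(b1,left), robot_in(rmD)}
          = {ball_in(b3,rmC), carry(b1,left), robot_in(rmD)}

== RESULT ==
["ball_in(b3,rmC)", "carry(b1,left)", "robot_in(rmD)"]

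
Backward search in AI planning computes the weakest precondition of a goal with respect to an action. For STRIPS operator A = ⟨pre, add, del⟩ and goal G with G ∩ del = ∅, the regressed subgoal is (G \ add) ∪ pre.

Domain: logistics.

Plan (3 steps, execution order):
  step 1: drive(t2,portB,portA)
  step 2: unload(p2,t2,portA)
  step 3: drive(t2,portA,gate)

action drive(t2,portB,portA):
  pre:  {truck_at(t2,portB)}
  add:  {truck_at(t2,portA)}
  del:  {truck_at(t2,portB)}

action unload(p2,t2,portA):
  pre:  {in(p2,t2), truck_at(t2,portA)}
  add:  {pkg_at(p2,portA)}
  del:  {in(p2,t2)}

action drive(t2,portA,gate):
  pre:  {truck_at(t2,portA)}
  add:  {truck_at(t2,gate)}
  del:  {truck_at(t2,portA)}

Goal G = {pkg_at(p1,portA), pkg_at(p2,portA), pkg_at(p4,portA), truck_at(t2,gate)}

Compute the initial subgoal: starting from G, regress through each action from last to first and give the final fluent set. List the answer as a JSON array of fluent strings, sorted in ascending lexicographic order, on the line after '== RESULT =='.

Regress step by step:
  through step 3 (drive(t2,portA,gate)): drop {truck_at(t2,gate)}, keep {pkg_at(p1,portA), pkg_at(p2,portA), pkg_at(p4,portA)}, require {truck_at(t2,portA)}
    → {pkg_at(p1,portA), pkg_at(p2,portA), pkg_at(p4,portA), truck_at(t2,portA)}
  through step 2 (unload(p2,t2,portA)): drop {pkg_at(p2,portA)}, keep {pkg_at(p1,portA), pkg_at(p4,portA), truck_at(t2,portA)}, require {in(p2,t2), truck_at(t2,portA)}
    → {in(p2,t2), pkg_at(p1,portA), pkg_at(p4,portA), truck_at(t2,portA)}
  through step 1 (drive(t2,portB,portA)): drop {truck_at(t2,portA)}, keep {in(p2,t2), pkg_at(p1,portA), pkg_at(p4,portA)}, require {truck_at(t2,portB)}
    → {in(p2,t2), pkg_at(p1,portA), pkg_at(p4,portA), truck_at(t2,portB)}

== RESULT ==
["in(p2,t2)", "pkg_at(p1,portA)", "pkg_at(p4,portA)", "truck_at(t2,portB)"]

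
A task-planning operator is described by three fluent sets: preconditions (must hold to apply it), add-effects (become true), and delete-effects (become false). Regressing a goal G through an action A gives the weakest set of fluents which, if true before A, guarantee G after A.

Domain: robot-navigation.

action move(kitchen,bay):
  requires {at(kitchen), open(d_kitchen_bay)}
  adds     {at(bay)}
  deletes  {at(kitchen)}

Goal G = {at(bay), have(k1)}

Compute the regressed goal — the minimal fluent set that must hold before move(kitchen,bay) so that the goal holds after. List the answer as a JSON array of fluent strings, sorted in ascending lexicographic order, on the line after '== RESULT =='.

Regress:
  G ∩ del = {}  (empty — regression defined)
  G \ add = {at(bay), have(k1)} \ {at(bay)} = {have(k1)}
  ∪ pre   = {have(k1)} ∪ {at(kitchen), open(d_kitchen_bay)}
          = {at(kitchen), have(k1), open(d_kitchen_bay)}

== RESULT ==
["at(kitchen)", "have(k1)", "open(d_kitchen_bay)"]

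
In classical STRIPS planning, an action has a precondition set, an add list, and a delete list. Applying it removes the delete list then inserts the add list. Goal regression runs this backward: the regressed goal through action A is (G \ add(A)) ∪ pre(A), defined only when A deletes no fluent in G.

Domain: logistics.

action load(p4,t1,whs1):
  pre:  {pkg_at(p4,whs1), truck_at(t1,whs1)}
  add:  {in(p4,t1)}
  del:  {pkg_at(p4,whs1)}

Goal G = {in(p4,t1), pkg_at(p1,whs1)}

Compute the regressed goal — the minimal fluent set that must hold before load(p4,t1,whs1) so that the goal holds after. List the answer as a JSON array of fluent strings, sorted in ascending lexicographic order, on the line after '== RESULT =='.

Regress:
  G ∩ del = {}  (empty — regression defined)
  G \ add = {in(p4,t1), pkg_at(p1,whs1)} \ {in(p4,t1)} = {pkg_at(p1,whs1)}
  ∪ pre   = {pkg_at(p1,whs1)} ∪ {pkg_at(p4,whs1), truck_at(t1,whs1)}
          = {pkg_at(p1,whs1), pkg_at(p4,whs1), truck_at(t1,whs1)}

== RESULT ==
["pkg_at(p1,whs1)", "pkg_at(p4,whs1)", "truck_at(t1,whs1)"]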